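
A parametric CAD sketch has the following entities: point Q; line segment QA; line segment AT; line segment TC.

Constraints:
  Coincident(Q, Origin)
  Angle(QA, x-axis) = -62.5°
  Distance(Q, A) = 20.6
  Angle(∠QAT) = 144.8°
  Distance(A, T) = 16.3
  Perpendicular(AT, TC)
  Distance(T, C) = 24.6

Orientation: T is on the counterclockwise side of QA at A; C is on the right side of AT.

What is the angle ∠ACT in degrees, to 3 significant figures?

33.5°

Q is at the origin; QA runs at -62.5° with length 20.6, so A = 20.6·(cos -62.5°, sin -62.5°) = (9.51, -18.3). ∠QAT = 144.8°, so AT runs at -62.5° + (180° − 144.8°) = -27.3° from the x-axis; with |AT| = 16.3, T = A + 16.3·(cos -27.3°, sin -27.3°) = (24.0, -25.7). AT ⟂ TC; with |TC| = 24.6 on the right of AT, C = T + 24.6·(-0.459, -0.889) = (12.7, -47.6). Then cos ∠ACT = CA·CT / (|CA||CT|), giving 33.5°.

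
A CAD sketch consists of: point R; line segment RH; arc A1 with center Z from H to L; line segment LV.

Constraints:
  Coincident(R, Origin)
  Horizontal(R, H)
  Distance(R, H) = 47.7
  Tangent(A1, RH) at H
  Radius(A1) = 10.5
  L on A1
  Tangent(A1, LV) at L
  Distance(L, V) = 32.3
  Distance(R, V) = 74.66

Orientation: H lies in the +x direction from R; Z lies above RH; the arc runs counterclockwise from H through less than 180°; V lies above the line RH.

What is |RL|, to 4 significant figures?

58.83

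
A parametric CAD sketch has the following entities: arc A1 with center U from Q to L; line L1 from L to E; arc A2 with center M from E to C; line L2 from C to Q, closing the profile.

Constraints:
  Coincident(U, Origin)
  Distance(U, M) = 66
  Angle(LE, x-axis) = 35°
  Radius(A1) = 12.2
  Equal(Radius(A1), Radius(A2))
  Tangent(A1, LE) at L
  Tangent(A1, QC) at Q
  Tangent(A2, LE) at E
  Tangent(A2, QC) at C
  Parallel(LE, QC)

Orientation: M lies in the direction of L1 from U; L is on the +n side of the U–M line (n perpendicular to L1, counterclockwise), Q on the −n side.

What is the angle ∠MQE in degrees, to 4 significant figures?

9.816°

The slot axis is L1's direction at 35.0°, so u = (cos 35.0°, sin 35.0°) = (0.8192, 0.5736) and n = (−sin 35.0°, cos 35.0°) = (-0.5736, 0.8192). U is at the origin and M lies 66.0 along u from U, so M = 66.0·u = (54.06, 37.86). Tangency of A1 to both parallel lines with radius 12.2 puts L and Q at U ± 12.2·n: L = (-6.998, 9.994), Q = (6.998, -9.994). Equal radii place E and C the same way about M: E = M + 12.2·n = (47.07, 47.85), C = M − 12.2·n = (61.06, 27.86). Then cos ∠MQE = QM·QE / (|QM||QE|), giving 9.816°.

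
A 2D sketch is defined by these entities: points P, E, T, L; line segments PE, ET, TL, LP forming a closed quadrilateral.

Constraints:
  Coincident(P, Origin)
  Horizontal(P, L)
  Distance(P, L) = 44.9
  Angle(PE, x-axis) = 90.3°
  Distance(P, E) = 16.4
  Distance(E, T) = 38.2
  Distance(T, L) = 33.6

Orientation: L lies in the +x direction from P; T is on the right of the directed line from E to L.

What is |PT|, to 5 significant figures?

24.436

P is at the origin; P and L share the same y with |PL| = 44.9 and L in +x, so L = (44.9, 0). PE runs at 90.3° with |PE| = 16.4, so E = (-0.085870, 16.400). T is determined by |ET| = 38.2 and |TL| = 33.6 together: it lies at the intersection of circle(E, 38.2) and circle(L, 33.6). With |EL| = 47.882, the foot of the radical line on EL is 27.390 from E and the perpendicular offset is √(38.2² − 27.390²) = 26.628. Taking the right-of-EL solution: T = (16.527, -17.999).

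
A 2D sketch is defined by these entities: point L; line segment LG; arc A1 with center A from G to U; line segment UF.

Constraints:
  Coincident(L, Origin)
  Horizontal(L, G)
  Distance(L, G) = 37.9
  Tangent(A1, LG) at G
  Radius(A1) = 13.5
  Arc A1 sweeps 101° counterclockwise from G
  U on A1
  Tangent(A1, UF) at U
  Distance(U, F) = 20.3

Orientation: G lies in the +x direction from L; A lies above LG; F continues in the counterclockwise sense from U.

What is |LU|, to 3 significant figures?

53.6

L is at the origin; L and G share the same y with |LG| = 37.9 and G on the +x side, so G = (37.9, 0.00). Since A1 is tangent to LG there, AG ⟂ LG, so A = G + (0, 13.5) = (37.9, 13.5). On A1, G sits at bearing -90° from A; a 101° counterclockwise sweep puts U at bearing 11°, so U = A + 13.5·(cos 11°, sin 11°) = (51.2, 16.1). Then |LU| = |U − L| = 53.6.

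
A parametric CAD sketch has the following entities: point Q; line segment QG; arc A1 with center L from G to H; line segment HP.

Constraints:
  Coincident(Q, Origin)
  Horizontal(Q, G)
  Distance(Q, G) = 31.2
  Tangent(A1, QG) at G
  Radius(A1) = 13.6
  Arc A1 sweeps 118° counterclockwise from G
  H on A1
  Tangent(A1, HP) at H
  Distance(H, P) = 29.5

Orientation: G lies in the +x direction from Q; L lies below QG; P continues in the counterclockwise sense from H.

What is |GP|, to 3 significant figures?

46.1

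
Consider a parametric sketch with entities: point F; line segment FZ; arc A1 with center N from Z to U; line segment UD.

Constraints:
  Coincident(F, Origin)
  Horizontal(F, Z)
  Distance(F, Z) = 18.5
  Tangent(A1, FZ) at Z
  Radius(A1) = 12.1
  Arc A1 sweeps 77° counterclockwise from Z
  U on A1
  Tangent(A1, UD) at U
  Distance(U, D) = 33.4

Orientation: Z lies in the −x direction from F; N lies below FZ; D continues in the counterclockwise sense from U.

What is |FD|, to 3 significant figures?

56.4

On A1, Z sits at bearing 90° from N; a 77° counterclockwise sweep puts U at bearing 167°, so U = N + 12.1·(cos 167°, sin 167°) = (-30.3, -9.38). Tangency of A1 to UD means the radius NU is perpendicular to UD, so UD runs along (−sin 167°, cos 167°); with |UD| = 33.4, D = (-37.8, -41.9). Then |FD| = |D − F| = 56.4.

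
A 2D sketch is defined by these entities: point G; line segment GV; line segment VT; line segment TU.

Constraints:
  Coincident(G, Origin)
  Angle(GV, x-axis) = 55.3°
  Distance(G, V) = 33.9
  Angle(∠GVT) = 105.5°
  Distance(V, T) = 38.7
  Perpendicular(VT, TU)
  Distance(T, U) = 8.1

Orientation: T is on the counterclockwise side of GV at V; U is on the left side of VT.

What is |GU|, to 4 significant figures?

53.71

G is at the origin; GV runs at 55.3° with length 33.9, so V = 33.9·(cos 55.3°, sin 55.3°) = (19.30, 27.87). ∠GVT = 105.5°, so VT runs at 55.3° + (180° − 105.5°) = 129.8° from the x-axis; with |VT| = 38.7, T = V + 38.7·(cos 129.8°, sin 129.8°) = (-5.474, 57.60). VT is perpendicular to TU; with |TU| = 8.1 on the left of VT, U = T + 8.1·(-0.7683, -0.6401) = (-11.70, 52.42). Then |GU| = |U − G| = 53.71.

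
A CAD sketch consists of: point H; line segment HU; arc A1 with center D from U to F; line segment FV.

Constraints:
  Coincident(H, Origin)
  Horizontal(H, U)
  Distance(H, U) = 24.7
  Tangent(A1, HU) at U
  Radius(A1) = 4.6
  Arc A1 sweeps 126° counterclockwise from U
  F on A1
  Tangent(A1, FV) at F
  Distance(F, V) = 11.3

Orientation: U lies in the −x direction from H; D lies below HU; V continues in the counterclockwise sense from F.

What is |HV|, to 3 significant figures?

27.3

On A1, U sits at bearing 90° from D; a 126° counterclockwise sweep puts F at bearing 216°, so F = D + 4.6·(cos 216°, sin 216°) = (-28.4, -7.30). Since A1 is tangent to FV there, DF ⟂ FV, so FV runs along (−sin 216°, cos 216°); with |FV| = 11.3, V = (-21.8, -16.4). Then |HV| = |V − H| = 27.3.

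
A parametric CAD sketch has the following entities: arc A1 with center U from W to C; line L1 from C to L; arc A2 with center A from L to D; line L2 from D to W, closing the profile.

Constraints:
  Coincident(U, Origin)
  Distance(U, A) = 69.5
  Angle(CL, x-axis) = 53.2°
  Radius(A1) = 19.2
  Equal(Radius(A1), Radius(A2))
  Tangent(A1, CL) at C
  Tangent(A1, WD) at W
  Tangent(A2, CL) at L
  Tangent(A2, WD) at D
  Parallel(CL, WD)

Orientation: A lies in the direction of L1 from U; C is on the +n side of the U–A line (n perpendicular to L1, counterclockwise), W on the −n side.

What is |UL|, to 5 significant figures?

72.103

Tangency of A1 to both parallel lines with radius 19.2 puts C and W at U ± 19.2·n: C = (-15.374, 11.501), W = (15.374, -11.501). Equal radii place L and D the same way about A: L = A + 19.2·n = (26.258, 67.152), D = A − 19.2·n = (57.006, 44.150). Then |UL| = |L − U| = 72.103.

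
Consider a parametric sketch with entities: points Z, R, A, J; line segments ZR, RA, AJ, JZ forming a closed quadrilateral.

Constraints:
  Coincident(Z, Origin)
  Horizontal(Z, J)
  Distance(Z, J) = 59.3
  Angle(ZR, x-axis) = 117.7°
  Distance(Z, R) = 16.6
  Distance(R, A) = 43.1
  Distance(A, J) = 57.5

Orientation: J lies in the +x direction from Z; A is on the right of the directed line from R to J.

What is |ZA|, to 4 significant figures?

26.68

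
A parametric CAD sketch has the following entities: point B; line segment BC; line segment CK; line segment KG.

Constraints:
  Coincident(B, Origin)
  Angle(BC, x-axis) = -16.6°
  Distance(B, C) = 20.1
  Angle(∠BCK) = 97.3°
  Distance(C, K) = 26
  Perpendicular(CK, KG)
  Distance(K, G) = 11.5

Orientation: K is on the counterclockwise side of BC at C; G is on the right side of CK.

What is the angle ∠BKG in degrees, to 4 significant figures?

124.9°

B is at the origin; BC runs at -16.6° with length 20.1, so C = 20.1·(cos -16.6°, sin -16.6°) = (19.26, -5.742). ∠BCK = 97.3°, so CK runs at -16.6° + (180° − 97.3°) = 66.10° from the x-axis; with |CK| = 26.0, K = C + 26.0·(cos 66.10°, sin 66.10°) = (29.80, 18.03). CK is perpendicular to KG; with |KG| = 11.5 on the right of CK, G = K + 11.5·(0.9143, -0.4051) = (40.31, 13.37). Then cos ∠BKG = KB·KG / (|KB||KG|), giving 124.9°.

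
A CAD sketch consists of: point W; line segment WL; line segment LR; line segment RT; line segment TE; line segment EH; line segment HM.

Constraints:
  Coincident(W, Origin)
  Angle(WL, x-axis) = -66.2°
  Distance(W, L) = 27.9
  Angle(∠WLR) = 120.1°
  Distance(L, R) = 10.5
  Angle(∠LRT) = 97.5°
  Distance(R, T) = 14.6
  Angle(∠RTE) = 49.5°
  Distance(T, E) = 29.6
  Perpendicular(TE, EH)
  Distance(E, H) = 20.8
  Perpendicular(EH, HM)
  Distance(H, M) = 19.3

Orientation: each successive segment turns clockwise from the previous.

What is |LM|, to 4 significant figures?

17.36

TE ⟂ EH, so EH runs at -69.10°; with |EH| = 20.8, H = (27.33, -35.89). EH ⟂ HM, so HM runs at -159.1°; with |HM| = 19.3, M = (9.296, -42.78). Then |LM| = |M − L| = 17.36.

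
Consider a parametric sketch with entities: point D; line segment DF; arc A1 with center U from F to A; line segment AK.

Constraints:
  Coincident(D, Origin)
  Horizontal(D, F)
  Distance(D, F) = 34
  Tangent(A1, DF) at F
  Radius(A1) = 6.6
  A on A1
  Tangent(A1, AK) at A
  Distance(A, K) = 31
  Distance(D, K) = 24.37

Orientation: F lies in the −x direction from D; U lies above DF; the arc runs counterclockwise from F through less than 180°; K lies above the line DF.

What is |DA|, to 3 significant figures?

29.5

Checks: ∠(UF, FD) = 90.00° ✓; |UF| = 6.600 ✓; |UA| = 6.600 ✓; ∠(UA, AK) = 90.00° ✓; |AK| = 31.00 ✓; |DK| = 24.37 ✓.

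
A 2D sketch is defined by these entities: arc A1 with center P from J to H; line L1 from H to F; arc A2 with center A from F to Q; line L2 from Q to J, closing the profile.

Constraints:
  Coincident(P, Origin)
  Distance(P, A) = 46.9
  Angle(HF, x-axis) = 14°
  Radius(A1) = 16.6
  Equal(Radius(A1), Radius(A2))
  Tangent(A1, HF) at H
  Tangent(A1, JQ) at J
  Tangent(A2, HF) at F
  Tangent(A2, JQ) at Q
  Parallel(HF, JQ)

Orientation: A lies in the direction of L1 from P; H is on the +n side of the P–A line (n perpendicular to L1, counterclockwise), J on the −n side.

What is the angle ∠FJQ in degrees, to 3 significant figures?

35.3°

The slot axis is L1's direction at 14.0°, so u = (cos 14.0°, sin 14.0°) = (0.970, 0.242) and n = (−sin 14.0°, cos 14.0°) = (-0.242, 0.970). P is at the origin and A lies 46.9 along u from P, so A = 46.9·u = (45.5, 11.3). Tangency of A1 to both parallel lines with radius 16.6 puts H and J at P ± 16.6·n: H = (-4.02, 16.1), J = (4.02, -16.1). Equal radii place F and Q the same way about A: F = A + 16.6·n = (41.5, 27.5), Q = A − 16.6·n = (49.5, -4.76). Then cos ∠FJQ = JF·JQ / (|JF||JQ|), giving 35.3°.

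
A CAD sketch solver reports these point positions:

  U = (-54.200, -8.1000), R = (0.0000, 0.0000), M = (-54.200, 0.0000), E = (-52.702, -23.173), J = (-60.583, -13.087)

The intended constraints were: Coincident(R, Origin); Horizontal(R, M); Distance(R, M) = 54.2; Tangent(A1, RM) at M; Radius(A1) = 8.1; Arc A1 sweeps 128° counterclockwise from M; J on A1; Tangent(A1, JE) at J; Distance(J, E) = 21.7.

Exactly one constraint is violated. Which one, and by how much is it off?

Distance(J, E) = 21.7 — off by 8.90.

R = (0.00, 0.00) ✓; R.y = 0.00, M.y = 0.00 ✓; |RM| = 54.20 ✓; ∠(UM, MR) = 90.00° ✓; |UM| = 8.100 ✓; bearing(U→J) − bearing(U→M) = 128.0° ✓; |UJ| = 8.100 ✓; ∠(UJ, JE) = 90.00° ✓; |JE| = 12.80 ✗.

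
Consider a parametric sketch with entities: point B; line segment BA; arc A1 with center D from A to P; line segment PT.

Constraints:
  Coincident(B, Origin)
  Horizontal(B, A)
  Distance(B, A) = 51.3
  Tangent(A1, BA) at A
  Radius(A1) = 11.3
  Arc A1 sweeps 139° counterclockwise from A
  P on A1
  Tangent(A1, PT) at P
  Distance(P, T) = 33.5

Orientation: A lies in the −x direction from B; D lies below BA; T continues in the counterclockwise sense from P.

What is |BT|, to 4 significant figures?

53.53

On A1, A sits at bearing 90° from D; a 139° counterclockwise sweep puts P at bearing 229°, so P = D + 11.3·(cos 229°, sin 229°) = (-58.71, -19.83). Since A1 is tangent to PT there, DP ⟂ PT, so PT runs along (−sin 229°, cos 229°); with |PT| = 33.5, T = (-33.43, -41.81). Then |BT| = |T − B| = 53.53.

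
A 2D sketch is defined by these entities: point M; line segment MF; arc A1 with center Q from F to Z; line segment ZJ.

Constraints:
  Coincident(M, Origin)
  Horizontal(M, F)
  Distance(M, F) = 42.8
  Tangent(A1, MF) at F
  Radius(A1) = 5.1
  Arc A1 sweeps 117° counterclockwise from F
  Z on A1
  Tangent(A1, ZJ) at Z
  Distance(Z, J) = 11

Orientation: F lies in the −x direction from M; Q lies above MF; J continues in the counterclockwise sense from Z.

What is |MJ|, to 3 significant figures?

46.6

M is at the origin; MF is horizontal with |MF| = 42.8 and F on the −x side, so F = (-42.8, 0.00). A1 meets MF tangentially, so QF is at right angles to MF, so Q = F + (0, 5.1) = (-42.8, 5.10). On A1, F sits at bearing -90° from Q; a 117° counterclockwise sweep puts Z at bearing 27°, so Z = Q + 5.1·(cos 27°, sin 27°) = (-38.3, 7.42). A1 meets ZJ tangentially, so QZ is at right angles to ZJ, so ZJ runs along (−sin 27°, cos 27°); with |ZJ| = 11.0, J = (-43.2, 17.2). Then |MJ| = |J − M| = 46.6.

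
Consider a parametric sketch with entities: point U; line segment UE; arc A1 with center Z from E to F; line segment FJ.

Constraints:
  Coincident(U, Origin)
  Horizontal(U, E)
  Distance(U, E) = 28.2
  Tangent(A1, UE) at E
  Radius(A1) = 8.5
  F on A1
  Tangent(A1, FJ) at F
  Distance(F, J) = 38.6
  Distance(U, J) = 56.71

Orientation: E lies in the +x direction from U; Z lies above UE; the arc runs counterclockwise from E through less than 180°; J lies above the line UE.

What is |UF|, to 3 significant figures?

37.9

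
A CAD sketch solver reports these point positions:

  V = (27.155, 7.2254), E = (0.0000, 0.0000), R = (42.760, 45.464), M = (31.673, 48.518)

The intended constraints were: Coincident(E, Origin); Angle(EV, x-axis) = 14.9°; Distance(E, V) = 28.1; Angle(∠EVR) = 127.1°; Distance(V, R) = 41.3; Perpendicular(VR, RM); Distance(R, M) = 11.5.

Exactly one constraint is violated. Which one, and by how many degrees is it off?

Perpendicular(VR, RM) — off by 6.80°.

E = (0.00, 0.00) ✓; EV at 14.90° ✓; |EV| = 28.10 ✓; ∠EVR = 127.1° ✓; |VR| = 41.30 ✓; ∠(VR, RM) = 96.80° ✗; |RM| = 11.50 ✓.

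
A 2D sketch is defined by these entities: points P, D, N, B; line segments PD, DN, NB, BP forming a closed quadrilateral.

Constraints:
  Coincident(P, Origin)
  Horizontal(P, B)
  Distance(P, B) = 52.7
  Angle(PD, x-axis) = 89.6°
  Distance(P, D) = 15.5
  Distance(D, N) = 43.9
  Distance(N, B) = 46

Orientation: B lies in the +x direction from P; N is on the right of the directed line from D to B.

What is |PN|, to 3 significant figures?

29.8

Checks: |DN| = 43.90 ✓; |NB| = 46.00 ✓.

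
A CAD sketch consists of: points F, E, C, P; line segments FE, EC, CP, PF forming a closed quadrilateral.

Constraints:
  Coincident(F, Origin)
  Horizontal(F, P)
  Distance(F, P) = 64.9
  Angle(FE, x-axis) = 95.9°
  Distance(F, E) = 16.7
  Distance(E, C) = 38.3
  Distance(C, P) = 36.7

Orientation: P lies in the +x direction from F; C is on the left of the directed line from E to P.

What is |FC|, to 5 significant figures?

42.655

Checks: F = (0.00, 0.00) ✓; |EC| = 38.30 ✓; |CP| = 36.70 ✓.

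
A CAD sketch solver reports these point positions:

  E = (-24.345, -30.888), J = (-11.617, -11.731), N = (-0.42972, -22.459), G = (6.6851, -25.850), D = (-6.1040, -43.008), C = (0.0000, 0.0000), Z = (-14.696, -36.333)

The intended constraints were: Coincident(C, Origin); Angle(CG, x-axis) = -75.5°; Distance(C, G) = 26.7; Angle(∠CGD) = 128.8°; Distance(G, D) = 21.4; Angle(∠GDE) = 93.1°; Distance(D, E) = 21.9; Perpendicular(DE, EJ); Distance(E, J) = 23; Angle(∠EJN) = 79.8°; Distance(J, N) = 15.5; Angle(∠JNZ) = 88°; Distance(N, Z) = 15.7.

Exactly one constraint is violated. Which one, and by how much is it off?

Distance(N, Z) = 15.7 — off by 4.20.

C = (0.00, 0.00) ✓; CG at -75.50° ✓; |CG| = 26.70 ✓; ∠CGD = 128.8° ✓; |GD| = 21.40 ✓; ∠GDE = 93.10° ✓; |DE| = 21.90 ✓; ∠(DE, EJ) = 90.00° ✓; |EJ| = 23.00 ✓; ∠EJN = 79.80° ✓; |JN| = 15.50 ✓; ∠JNZ = 88.00° ✓; |NZ| = 19.90 ✗.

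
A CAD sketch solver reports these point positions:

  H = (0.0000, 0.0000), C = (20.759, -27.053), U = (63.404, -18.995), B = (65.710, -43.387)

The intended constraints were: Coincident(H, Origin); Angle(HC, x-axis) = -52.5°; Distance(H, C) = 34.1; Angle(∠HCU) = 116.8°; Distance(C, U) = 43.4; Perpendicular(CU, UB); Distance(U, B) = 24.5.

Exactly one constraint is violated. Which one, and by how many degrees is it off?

Perpendicular(CU, UB) — off by 5.30°.

H = (0.00, 0.00) ✓; HC at -52.50° ✓; |HC| = 34.10 ✓; ∠HCU = 116.8° ✓; |CU| = 43.40 ✓; ∠(CU, UB) = 95.30° ✗; |UB| = 24.50 ✓.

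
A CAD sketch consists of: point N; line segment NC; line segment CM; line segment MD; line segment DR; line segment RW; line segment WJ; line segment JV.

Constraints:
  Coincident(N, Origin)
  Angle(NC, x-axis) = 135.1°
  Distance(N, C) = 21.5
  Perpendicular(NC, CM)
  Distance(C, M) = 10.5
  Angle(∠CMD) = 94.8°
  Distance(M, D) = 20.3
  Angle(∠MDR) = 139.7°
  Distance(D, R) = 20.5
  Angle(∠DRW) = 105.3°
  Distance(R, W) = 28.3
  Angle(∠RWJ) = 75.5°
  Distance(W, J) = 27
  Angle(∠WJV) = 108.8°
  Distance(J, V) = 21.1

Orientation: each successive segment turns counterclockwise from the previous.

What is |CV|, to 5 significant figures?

14.263

N is at the origin; NC runs at 135.1° with length 21.5, so C = (-15.229, 15.176). The perpendicularity gives CM at right angles to NC, so CM runs at -134.90°; with |CM| = 10.5, M = (-22.641, 7.7387). ∠CMD = 94.8° gives MD at -49.700° from the x-axis; with |MD| = 20.3, D = (-9.5111, -7.7435). ∠MDR = 139.7° gives DR at -9.4000° from the x-axis; with |DR| = 20.5, R = (10.714, -11.092). ∠DRW = 105.3° gives RW at 65.300° from the x-axis; with |RW| = 28.3, W = (22.539, 14.619). ∠RWJ = 75.5° gives WJ at 169.80° from the x-axis; with |WJ| = 27.0, J = (-4.0340, 19.400). ∠WJV = 108.8° gives JV at -119.00° from the x-axis; with |JV| = 21.1, V = (-14.264, 0.94591). Then |CV| = |V − C| = 14.263.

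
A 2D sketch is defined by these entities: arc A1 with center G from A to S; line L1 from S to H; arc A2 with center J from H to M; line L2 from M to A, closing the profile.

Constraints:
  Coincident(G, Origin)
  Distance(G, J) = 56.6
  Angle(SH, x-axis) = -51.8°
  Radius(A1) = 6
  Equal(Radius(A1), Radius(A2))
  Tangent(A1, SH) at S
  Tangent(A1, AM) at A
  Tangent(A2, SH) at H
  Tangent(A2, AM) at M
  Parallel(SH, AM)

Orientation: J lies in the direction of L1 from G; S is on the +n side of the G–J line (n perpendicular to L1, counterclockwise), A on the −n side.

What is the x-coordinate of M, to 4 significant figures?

30.29

The slot axis is L1's direction at -51.8°, so u = (cos -51.8°, sin -51.8°) = (0.6184, -0.7859) and n = (−sin -51.8°, cos -51.8°) = (0.7859, 0.6184). G is at the origin and J lies 56.6 along u from G, so J = 56.6·u = (35.00, -44.48). Tangency of A1 to both parallel lines with radius 6.0 puts S and A at G ± 6.0·n: S = (4.715, 3.710), A = (-4.715, -3.710). Equal radii place H and M the same way about J: H = J + 6.0·n = (39.72, -40.77), M = J − 6.0·n = (30.29, -48.19). So M.x = 30.29.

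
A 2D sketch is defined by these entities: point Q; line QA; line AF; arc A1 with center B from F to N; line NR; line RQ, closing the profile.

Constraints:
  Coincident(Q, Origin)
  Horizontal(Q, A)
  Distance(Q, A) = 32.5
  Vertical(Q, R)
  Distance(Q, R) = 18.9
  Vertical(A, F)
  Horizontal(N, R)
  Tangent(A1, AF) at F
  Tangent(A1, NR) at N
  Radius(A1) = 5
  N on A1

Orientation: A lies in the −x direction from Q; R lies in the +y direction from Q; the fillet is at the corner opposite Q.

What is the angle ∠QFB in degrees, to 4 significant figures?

23.16°

Q is at the origin; QA is horizontal with |QA| = 32.5 and A on the −x side, so A = (-32.50, 0.000). QR is vertical with |QR| = 18.9 and R on the +y side, so R = (0.000, 18.90). The virtual corner opposite Q is at (-32.50, 18.90). The tangent condition forces BF to be normal to AF and tangency of A1 to NR means the radius BN is perpendicular to NR, with radius 5.0, so the center B sits 5.0 in from both sides at B = (-27.50, 13.90). That places the tangent points at F = (-32.50, 13.90) on AF and N = (-27.50, 18.90) on NR. Then cos ∠QFB = FQ·FB / (|FQ||FB|), giving 23.16°.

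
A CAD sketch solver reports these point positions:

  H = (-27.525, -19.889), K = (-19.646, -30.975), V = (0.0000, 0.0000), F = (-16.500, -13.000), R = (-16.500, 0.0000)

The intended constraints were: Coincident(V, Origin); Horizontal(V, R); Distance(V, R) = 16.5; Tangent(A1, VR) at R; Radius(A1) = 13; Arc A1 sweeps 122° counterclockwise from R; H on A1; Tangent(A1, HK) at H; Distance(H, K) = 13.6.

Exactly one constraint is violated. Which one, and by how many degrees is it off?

Tangent(A1, HK) at H — off by 3.40°.

V = (0.00, 0.00) ✓; V.y = 0.00, R.y = 0.00 ✓; |VR| = 16.50 ✓; ∠(FR, RV) = 90.00° ✓; |FR| = 13.00 ✓; bearing(F→H) − bearing(F→R) = 122.0° ✓; |FH| = 13.00 ✓; ∠(FH, HK) = 86.60° ✗; |HK| = 13.60 ✓.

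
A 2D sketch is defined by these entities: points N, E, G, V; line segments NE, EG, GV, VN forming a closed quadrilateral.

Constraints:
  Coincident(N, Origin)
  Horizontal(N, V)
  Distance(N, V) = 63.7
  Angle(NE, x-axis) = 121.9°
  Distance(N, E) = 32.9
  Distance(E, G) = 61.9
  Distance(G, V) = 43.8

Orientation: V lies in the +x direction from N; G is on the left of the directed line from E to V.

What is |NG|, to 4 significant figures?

58.37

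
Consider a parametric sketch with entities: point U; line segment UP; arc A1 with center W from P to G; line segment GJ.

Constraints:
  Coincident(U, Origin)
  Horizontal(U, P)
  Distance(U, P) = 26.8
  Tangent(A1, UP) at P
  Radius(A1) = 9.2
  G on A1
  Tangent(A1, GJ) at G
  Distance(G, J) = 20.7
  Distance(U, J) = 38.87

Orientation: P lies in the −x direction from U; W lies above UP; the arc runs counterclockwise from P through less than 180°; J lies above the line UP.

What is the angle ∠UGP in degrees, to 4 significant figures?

95.61°

Checks: |WG| = 9.200 ✓; ∠(WG, GJ) = 90.00° ✓; |GJ| = 20.70 ✓; |UJ| = 38.87 ✓.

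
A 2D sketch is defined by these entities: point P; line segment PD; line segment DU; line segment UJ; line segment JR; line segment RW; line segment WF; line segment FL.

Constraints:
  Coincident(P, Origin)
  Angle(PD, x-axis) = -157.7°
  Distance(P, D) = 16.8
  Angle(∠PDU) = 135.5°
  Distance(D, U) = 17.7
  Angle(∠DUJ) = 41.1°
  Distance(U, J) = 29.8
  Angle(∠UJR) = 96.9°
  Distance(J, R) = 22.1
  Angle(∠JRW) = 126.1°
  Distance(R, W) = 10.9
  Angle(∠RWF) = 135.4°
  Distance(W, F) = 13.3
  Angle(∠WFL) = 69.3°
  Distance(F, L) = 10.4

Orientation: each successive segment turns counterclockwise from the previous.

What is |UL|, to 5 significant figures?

24.590

∠RWF = 135.4° gives WF at -152.70° from the x-axis; with |WF| = 13.3, F = (-25.012, 8.3418). ∠WFL = 69.3° gives FL at -42.000° from the x-axis; with |FL| = 10.4, L = (-17.283, 1.3828). Then |UL| = |L − U| = 24.590.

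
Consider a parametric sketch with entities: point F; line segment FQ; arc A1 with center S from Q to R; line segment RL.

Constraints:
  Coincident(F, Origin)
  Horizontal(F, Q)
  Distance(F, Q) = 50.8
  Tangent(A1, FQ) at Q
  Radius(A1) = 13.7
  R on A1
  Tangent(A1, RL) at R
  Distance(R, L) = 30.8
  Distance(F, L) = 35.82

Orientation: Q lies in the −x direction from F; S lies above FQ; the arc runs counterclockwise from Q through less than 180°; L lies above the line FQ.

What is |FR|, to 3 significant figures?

40.4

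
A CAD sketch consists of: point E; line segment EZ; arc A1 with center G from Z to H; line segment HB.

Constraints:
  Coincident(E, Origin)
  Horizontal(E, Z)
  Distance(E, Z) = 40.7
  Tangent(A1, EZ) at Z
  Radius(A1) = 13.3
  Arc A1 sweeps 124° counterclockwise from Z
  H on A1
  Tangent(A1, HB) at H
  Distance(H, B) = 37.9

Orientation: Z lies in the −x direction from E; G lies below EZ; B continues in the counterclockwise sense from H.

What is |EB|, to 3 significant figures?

60.4

On A1, Z sits at bearing 90° from G; a 124° counterclockwise sweep puts H at bearing 214°, so H = G + 13.3·(cos 214°, sin 214°) = (-51.7, -20.7). Since A1 is tangent to HB there, GH ⟂ HB, so HB runs along (−sin 214°, cos 214°); with |HB| = 37.9, B = (-30.5, -52.2). Then |EB| = |B − E| = 60.4.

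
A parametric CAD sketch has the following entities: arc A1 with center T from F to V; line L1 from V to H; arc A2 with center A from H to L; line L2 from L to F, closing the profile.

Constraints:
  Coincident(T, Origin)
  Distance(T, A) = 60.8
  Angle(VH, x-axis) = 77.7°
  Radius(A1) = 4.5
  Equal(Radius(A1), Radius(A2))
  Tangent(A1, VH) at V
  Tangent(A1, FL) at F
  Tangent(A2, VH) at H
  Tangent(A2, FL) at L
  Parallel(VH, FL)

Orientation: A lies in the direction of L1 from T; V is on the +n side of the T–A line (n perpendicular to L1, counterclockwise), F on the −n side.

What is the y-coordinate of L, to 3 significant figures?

58.4

The slot axis is L1's direction at 77.7°, so u = (cos 77.7°, sin 77.7°) = (0.213, 0.977) and n = (−sin 77.7°, cos 77.7°) = (-0.977, 0.213). T is at the origin and A lies 60.8 along u from T, so A = 60.8·u = (13.0, 59.4). Tangency of A1 to both parallel lines with radius 4.5 puts V and F at T ± 4.5·n: V = (-4.40, 0.959), F = (4.40, -0.959). Equal radii place H and L the same way about A: H = A + 4.5·n = (8.56, 60.4), L = A − 4.5·n = (17.3, 58.4). So L.y = 58.4.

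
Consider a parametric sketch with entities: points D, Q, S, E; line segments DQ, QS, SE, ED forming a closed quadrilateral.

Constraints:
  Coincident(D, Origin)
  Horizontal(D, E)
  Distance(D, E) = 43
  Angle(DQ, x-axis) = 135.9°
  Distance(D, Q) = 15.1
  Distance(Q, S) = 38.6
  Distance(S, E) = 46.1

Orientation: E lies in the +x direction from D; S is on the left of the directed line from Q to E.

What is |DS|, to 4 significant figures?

41.19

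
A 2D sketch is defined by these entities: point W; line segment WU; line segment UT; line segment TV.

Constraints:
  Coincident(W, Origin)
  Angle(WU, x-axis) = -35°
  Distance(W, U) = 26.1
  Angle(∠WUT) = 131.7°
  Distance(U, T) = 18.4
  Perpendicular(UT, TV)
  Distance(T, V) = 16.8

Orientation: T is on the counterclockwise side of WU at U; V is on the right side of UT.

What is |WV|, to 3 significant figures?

50.9

W is at the origin; WU runs at -35.0° with length 26.1, so U = 26.1·(cos -35.0°, sin -35.0°) = (21.4, -15.0). ∠WUT = 131.7°, so UT runs at -35.0° + (180° − 131.7°) = 13.3° from the x-axis; with |UT| = 18.4, T = U + 18.4·(cos 13.3°, sin 13.3°) = (39.3, -10.7). UT is perpendicular to TV; with |TV| = 16.8 on the right of UT, V = T + 16.8·(0.230, -0.973) = (43.2, -27.1). Then |WV| = |V − W| = 50.9.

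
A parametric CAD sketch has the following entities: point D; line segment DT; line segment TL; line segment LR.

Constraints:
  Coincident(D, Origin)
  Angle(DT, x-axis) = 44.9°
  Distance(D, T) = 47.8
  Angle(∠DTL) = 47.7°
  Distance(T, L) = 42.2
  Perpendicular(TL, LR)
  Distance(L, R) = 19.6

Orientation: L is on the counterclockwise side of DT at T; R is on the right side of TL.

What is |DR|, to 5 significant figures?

55.862

D is at the origin; DT runs at 44.9° with length 47.8, so T = 47.8·(cos 44.9°, sin 44.9°) = (33.859, 33.741). ∠DTL = 47.7°, so TL runs at 44.9° + (180° − 47.7°) = 177.20° from the x-axis; with |TL| = 42.2, L = T + 42.2·(cos 177.20°, sin 177.20°) = (-8.2910, 35.802). TL ⟂ LR; with |LR| = 19.6 on the right of TL, R = L + 19.6·(0.048850, 0.99881) = (-7.3335, 55.379). Then |DR| = |R − D| = 55.862.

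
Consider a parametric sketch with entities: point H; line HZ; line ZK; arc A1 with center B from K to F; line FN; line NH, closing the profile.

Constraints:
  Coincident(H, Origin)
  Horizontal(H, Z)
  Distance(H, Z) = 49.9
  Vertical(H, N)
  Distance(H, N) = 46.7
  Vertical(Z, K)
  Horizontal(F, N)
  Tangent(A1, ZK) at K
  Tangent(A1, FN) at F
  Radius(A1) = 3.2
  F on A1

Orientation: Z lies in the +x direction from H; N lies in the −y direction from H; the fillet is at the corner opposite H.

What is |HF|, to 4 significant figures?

66.04

H is at the origin; H and Z share the same y with |HZ| = 49.9 and Z on the +x side, so Z = (49.90, 0.000). H and N share the same x with |HN| = 46.7 and N on the −y side, so N = (0.000, -46.70). The virtual corner opposite H is at (49.90, -46.70). A1 meets ZK tangentially, so BK is at right angles to ZK and A1 meets FN tangentially, so BF is at right angles to FN, with radius 3.2, so the center B sits 3.2 in from both sides at B = (46.70, -43.50). That places the tangent points at K = (49.90, -43.50) on ZK and F = (46.70, -46.70) on FN. Then |HF| = |F − H| = 66.04.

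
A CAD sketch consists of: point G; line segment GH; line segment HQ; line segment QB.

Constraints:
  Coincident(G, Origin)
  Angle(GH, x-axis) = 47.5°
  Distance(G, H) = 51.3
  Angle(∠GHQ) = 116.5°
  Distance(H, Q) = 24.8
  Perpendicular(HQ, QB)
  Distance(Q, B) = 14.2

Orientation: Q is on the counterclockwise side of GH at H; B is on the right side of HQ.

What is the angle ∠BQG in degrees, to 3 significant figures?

134°

G is at the origin; GH runs at 47.5° with length 51.3, so H = 51.3·(cos 47.5°, sin 47.5°) = (34.7, 37.8). ∠GHQ = 116.5°, so HQ runs at 47.5° + (180° − 116.5°) = 111° from the x-axis; with |HQ| = 24.8, Q = H + 24.8·(cos 111°, sin 111°) = (25.8, 61.0). HQ is perpendicular to QB; with |QB| = 14.2 on the right of HQ, B = Q + 14.2·(0.934, 0.358) = (39.0, 66.1). Then cos ∠BQG = QB·QG / (|QB||QG|), giving 134°.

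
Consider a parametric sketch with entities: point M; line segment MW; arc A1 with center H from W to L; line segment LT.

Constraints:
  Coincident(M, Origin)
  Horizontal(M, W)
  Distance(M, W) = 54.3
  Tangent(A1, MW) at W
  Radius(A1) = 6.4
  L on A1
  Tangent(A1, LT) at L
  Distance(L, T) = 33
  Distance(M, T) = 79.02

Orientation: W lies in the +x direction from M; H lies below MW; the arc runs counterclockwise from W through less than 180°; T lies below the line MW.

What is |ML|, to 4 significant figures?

50.47

M is at the origin; M and W share the same y with |MW| = 54.3 and W on the +x side, so W = (54.30, 0.000). A1 meets MW tangentially, so HW is at right angles to MW, so H = W + (0, -6.4) = (54.30, -6.400). Since HL ⟂ LT (tangency), |HT| = √(6.4² + 33.0²) = 33.61 regardless of where L sits on A1. So T lies on both circle(M, 79.02) and circle(H, 33.61); the below-MW intersection is T = (70.39, -35.92). L is the foot of the tangent from T: L = (49.37, -10.48).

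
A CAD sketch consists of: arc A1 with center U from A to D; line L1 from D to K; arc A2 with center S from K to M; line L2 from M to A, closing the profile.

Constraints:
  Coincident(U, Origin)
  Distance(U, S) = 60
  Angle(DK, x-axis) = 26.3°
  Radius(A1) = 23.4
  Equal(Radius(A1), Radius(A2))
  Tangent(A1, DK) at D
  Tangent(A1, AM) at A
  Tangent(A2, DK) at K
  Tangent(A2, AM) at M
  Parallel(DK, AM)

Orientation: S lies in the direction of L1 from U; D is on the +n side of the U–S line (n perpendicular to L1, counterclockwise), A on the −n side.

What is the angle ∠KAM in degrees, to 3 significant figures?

38.0°

The slot axis is L1's direction at 26.3°, so u = (cos 26.3°, sin 26.3°) = (0.896, 0.443) and n = (−sin 26.3°, cos 26.3°) = (-0.443, 0.896). U is at the origin and S lies 60.0 along u from U, so S = 60.0·u = (53.8, 26.6). Tangency of A1 to both parallel lines with radius 23.4 puts D and A at U ± 23.4·n: D = (-10.4, 21.0), A = (10.4, -21.0). Equal radii place K and M the same way about S: K = S + 23.4·n = (43.4, 47.6), M = S − 23.4·n = (64.2, 5.61). Then cos ∠KAM = AK·AM / (|AK||AM|), giving 38.0°.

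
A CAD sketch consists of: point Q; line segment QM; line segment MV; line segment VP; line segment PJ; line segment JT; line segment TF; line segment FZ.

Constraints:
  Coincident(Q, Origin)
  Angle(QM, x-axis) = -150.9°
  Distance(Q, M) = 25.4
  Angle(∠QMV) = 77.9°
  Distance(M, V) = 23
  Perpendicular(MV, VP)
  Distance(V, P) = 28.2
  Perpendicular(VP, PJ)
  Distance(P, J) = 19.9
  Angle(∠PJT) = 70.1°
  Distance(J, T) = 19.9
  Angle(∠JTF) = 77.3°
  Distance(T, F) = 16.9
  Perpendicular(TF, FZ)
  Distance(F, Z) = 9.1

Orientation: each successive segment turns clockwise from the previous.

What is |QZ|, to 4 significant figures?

13.96

∠JTF = 77.3° gives TF at 74.40° from the x-axis; with |TF| = 16.9, F = (-11.46, 16.14). TF is perpendicular to FZ, so FZ runs at -15.60°; with |FZ| = 9.1, Z = (-2.697, 13.69). Then |QZ| = |Z − Q| = 13.96.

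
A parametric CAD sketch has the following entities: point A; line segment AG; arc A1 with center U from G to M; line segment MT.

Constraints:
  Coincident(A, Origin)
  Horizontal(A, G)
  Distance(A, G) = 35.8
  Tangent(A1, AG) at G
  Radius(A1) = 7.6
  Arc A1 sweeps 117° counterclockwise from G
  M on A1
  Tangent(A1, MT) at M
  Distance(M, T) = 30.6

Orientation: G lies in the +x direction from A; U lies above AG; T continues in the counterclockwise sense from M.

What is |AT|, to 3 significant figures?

47.9

A is at the origin; AG is horizontal with |AG| = 35.8 and G on the +x side, so G = (35.8, 0.00). Since A1 is tangent to AG there, UG ⟂ AG, so U = G + (0, 7.6) = (35.8, 7.60). On A1, G sits at bearing -90° from U; a 117° counterclockwise sweep puts M at bearing 27°, so M = U + 7.6·(cos 27°, sin 27°) = (42.6, 11.1). A1 meets MT tangentially, so UM is at right angles to MT, so MT runs along (−sin 27°, cos 27°); with |MT| = 30.6, T = (28.7, 38.3). Then |AT| = |T − A| = 47.9.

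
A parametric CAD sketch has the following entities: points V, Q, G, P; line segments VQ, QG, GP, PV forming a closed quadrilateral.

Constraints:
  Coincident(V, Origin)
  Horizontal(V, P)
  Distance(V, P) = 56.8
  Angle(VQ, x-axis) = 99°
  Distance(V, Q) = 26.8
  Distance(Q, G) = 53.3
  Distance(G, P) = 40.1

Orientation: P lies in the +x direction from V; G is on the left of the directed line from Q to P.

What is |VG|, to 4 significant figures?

61.56

V is at the origin; VP is horizontal with |VP| = 56.8 and P in +x, so P = (56.8, 0). VQ runs at 99.0° with |VQ| = 26.8, so Q = (-4.192, 26.47). G is determined by |QG| = 53.3 and |GP| = 40.1 together: it lies at the intersection of circle(Q, 53.3) and circle(P, 40.1). With |QP| = 66.49, the foot of the radical line on QP is 42.52 from Q and the perpendicular offset is √(53.3² − 42.52²) = 32.15. Taking the left-of-QP solution: G = (47.61, 39.03).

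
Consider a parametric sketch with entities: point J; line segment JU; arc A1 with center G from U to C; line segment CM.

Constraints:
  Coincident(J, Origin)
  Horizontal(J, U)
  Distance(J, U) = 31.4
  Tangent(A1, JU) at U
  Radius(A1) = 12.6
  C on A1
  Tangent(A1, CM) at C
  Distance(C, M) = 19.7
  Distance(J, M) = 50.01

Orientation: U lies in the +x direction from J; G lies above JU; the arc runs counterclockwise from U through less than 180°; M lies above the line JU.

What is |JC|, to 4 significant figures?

46.43

J is at the origin; J and U share the same y with |JU| = 31.4 and U on the +x side, so U = (31.40, 0.000). The tangent condition forces GU to be normal to JU, so G = U + (0, 12.6) = (31.40, 12.60). Since GC ⟂ CM (tangency), |GM| = √(12.6² + 19.7²) = 23.38 regardless of where C sits on A1. So M lies on both circle(J, 50.01) and circle(G, 23.38); the above-JU intersection is M = (35.02, 35.70). C is the foot of the tangent from M: C = (42.94, 17.66).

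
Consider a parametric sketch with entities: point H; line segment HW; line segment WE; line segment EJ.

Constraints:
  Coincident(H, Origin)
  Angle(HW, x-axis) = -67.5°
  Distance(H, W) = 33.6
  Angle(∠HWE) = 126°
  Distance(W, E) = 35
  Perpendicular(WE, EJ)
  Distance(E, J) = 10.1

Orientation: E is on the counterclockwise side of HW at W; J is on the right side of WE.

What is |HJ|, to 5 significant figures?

66.238

H is at the origin; HW runs at -67.5° with length 33.6, so W = 33.6·(cos -67.5°, sin -67.5°) = (12.858, -31.042). ∠HWE = 126.0°, so WE runs at -67.5° + (180° − 126.0°) = -13.500° from the x-axis; with |WE| = 35.0, E = W + 35.0·(cos -13.500°, sin -13.500°) = (46.891, -39.213). WE is perpendicular to EJ; with |EJ| = 10.1 on the right of WE, J = E + 10.1·(-0.23345, -0.97237) = (44.533, -49.034). Then |HJ| = |J − H| = 66.238.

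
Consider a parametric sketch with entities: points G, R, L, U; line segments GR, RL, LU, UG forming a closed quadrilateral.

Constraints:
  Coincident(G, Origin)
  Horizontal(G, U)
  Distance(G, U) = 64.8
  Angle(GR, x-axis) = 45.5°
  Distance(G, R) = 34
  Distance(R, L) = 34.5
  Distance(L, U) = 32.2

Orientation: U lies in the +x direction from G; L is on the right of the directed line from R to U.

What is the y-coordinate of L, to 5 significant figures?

-8.7723

Checks: |RL| = 34.50 ✓; |LU| = 32.20 ✓.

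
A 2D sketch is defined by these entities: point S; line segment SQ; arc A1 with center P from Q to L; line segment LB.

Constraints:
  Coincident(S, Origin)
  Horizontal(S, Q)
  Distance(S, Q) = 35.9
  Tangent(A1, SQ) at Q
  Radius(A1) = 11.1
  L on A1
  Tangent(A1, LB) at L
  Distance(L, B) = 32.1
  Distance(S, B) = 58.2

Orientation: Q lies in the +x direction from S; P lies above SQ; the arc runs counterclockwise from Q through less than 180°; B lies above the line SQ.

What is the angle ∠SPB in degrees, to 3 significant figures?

109°

Checks: |PL| = 11.10 ✓; ∠(PL, LB) = 90.00° ✓; |LB| = 32.10 ✓; |SB| = 58.20 ✓.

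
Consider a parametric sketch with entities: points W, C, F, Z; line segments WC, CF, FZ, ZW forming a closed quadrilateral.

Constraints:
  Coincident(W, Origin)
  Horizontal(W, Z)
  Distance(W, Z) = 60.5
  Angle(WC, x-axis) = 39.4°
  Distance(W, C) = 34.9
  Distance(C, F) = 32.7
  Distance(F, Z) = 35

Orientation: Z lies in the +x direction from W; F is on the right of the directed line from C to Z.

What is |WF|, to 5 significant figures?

29.106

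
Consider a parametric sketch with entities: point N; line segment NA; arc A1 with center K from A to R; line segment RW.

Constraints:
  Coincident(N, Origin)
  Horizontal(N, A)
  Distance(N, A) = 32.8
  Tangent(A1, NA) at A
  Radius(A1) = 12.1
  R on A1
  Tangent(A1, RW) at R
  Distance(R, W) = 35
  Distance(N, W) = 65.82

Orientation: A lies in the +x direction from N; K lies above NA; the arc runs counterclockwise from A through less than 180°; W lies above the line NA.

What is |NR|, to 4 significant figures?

46.33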